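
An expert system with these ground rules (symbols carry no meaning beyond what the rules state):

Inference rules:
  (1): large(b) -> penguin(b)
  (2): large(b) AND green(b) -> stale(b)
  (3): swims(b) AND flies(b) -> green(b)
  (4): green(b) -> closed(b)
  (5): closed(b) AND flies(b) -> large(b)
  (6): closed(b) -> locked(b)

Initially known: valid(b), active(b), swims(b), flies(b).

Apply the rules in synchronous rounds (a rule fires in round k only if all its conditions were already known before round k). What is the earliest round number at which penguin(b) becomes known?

4

[1] (3) [swims(b) AND flies(b) -> green(b)]. ⇒ new: green(b).
[2] (4) [green(b) -> closed(b)]. ⇒ new: closed(b).
[3] (5) [closed(b) AND flies(b) -> large(b)]; (6) [closed(b) -> locked(b)]. ⇒ new: large(b), locked(b).
[4] (1) [large(b) -> penguin(b)]; (2) [large(b) AND green(b) -> stale(b)]. ⇒ new: penguin(b), stale(b).
penguin(b) first appears in round 4.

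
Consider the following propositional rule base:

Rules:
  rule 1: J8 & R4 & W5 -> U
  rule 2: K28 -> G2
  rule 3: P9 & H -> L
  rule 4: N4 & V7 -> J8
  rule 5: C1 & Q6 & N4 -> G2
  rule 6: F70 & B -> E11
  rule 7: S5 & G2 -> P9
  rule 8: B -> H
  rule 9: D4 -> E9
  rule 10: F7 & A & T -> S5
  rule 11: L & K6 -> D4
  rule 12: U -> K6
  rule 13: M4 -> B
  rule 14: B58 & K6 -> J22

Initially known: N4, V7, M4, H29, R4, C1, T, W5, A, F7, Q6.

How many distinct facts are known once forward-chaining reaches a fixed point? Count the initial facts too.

22

Round 1: rule 4 [N4 & V7 -> J8]; rule 5 [C1 & Q6 & N4 -> G2]; rule 10 [F7 & A & T -> S5]; rule 13 [M4 -> B]. Adds J8, G2, S5, B.
Round 2: rule 1 [J8 & R4 & W5 -> U]; rule 7 [S5 & G2 -> P9]; rule 8 [B -> H]. Adds U, P9, H.
Round 3: rule 3 [P9 & H -> L]; rule 12 [U -> K6]. Adds L, K6.
Round 4: rule 11 [L & K6 -> D4]. Adds D4.
Round 5: rule 9 [D4 -> E9]. Adds E9.
Closure: {A, B, C1, D4, E9, F7, G2, H, H29, J8, K6, L, M4, N4, P9, Q6, R4, S5, T, U, V7, W5} — 22 facts.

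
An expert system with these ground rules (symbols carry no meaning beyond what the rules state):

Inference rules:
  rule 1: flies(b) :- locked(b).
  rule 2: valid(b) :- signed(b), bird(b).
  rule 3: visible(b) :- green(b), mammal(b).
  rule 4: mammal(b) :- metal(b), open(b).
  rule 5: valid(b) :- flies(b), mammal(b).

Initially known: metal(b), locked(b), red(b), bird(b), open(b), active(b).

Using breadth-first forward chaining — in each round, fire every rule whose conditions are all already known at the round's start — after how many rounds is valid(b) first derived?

2

[1] rule 1 [flies(b) :- locked(b).]; rule 4 [mammal(b) :- metal(b), open(b).]. ⇒ new: flies(b), mammal(b).
[2] rule 5 [valid(b) :- flies(b), mammal(b).]. ⇒ new: valid(b).
valid(b) first appears in round 2.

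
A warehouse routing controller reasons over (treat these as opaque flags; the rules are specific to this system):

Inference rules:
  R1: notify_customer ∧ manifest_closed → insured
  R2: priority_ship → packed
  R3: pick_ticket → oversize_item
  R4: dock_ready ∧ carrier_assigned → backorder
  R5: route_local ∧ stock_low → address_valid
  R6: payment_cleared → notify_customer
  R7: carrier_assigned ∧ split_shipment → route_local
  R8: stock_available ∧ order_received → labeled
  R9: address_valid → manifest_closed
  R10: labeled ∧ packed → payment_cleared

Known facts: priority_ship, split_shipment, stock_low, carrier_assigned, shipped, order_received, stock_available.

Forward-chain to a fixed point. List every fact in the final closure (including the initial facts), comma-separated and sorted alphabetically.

address_valid, carrier_assigned, insured, labeled, manifest_closed, notify_customer, order_received, packed, payment_cleared, priority_ship, route_local, shipped, split_shipment, stock_available, stock_low

Round 1 — R2, R7, R8, derive packed, route_local, labeled.
Round 2 — R5, R10, derive address_valid, payment_cleared.
Round 3 — R6, R9, derive notify_customer, manifest_closed.
Round 4 — R1, derive insured.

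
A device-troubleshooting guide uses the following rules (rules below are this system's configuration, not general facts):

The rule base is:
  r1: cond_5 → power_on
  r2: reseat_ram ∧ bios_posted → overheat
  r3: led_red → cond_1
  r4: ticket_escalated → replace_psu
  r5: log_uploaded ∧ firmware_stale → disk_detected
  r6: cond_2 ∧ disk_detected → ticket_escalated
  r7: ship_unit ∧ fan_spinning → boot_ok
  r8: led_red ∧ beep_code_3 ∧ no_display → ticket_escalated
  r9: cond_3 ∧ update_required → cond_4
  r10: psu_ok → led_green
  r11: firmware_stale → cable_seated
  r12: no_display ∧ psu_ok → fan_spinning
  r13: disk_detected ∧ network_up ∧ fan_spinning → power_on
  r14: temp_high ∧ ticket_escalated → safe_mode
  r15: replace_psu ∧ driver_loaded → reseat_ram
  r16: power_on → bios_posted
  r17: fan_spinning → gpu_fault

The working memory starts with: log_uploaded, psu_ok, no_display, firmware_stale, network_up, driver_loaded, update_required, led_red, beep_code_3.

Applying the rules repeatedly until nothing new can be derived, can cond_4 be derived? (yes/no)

Round 1: r3 [led_red → cond_1]; r5 [log_uploaded ∧ firmware_stale → disk_detected]; r8 [led_red ∧ beep_code_3 ∧ no_display → ticket_escalated]; r10 [psu_ok → led_green]; r11 [firmware_stale → cable_seated]; r12 [no_display ∧ psu_ok → fan_spinning]. Adds cond_1, disk_detected, ticket_escalated, led_green, cable_seated, fan_spinning.
Round 2: r4 [ticket_escalated → replace_psu]; r13 [disk_detected ∧ network_up ∧ fan_spinning → power_on]; r17 [fan_spinning → gpu_fault]. Adds replace_psu, power_on, gpu_fault.
Round 3: r15 [replace_psu ∧ driver_loaded → reseat_ram]; r16 [power_on → bios_posted]. Adds reseat_ram, bios_posted.
Round 4: r2 [reseat_ram ∧ bios_posted → overheat]. Adds overheat.
Fixed point reached. cond_4 is concluded only by r9; r9 needs cond_3 (never derived).

no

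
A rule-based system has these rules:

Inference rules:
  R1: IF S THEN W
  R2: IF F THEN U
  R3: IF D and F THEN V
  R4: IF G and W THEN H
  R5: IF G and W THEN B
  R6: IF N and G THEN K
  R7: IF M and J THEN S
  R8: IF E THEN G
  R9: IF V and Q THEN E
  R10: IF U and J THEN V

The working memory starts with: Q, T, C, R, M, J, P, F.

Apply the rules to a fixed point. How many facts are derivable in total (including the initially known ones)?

[1] R2 [IF F THEN U]; R7 [IF M and J THEN S]. ⇒ new: U, S.
[2] R1 [IF S THEN W]; R10 [IF U and J THEN V]. ⇒ new: W, V.
[3] R9 [IF V and Q THEN E]. ⇒ new: E.
[4] R8 [IF E THEN G]. ⇒ new: G.
[5] R4 [IF G and W THEN H]; R5 [IF G and W THEN B]. ⇒ new: H, B.
Closure: {B, C, E, F, G, H, J, M, P, Q, R, S, T, U, V, W} — 16 facts.

16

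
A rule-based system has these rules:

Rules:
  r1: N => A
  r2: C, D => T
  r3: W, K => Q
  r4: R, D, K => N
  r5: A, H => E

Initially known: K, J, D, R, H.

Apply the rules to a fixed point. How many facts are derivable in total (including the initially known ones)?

8

[1] r4 [R, D, K => N]. ⇒ new: N.
[2] r1 [N => A]. ⇒ new: A.
[3] r5 [A, H => E]. ⇒ new: E.
Closure: {A, D, E, H, J, K, N, R} — 8 facts.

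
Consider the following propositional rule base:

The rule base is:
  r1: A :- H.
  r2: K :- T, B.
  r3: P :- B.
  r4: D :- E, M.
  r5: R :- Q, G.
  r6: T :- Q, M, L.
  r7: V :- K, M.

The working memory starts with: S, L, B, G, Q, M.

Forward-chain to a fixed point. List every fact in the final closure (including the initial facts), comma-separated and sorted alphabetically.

B, G, K, L, M, P, Q, R, S, T, V

Round 1: r3 [P :- B.]; r5 [R :- Q, G.]; r6 [T :- Q, M, L.]. Adds P, R, T.
Round 2: r2 [K :- T, B.]. Adds K.
Round 3: r7 [V :- K, M.]. Adds V.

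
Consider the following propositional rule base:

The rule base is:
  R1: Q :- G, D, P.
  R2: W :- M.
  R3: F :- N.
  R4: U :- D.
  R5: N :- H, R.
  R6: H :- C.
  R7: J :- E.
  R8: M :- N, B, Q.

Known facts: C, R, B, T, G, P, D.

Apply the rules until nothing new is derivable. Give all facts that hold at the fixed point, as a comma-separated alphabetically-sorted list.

B, C, D, F, G, H, M, N, P, Q, R, T, U, W

Round 1: R1 [Q :- G, D, P.]; R4 [U :- D.]; R6 [H :- C.]. New: Q, U, H.
Round 2: R5 [N :- H, R.]. New: N.
Round 3: R3 [F :- N.]; R8 [M :- N, B, Q.]. New: F, M.
Round 4: R2 [W :- M.]. New: W.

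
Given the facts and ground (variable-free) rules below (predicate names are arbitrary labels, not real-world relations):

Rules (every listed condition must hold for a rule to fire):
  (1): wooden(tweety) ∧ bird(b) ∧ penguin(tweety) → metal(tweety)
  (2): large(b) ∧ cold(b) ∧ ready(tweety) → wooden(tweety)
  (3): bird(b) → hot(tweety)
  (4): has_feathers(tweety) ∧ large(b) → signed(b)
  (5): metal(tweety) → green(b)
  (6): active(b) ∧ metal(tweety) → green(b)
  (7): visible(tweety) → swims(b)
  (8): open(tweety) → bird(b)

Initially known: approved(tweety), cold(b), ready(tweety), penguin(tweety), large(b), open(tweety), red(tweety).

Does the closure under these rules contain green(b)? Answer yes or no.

yes

[1] (2) [large(b) ∧ cold(b) ∧ ready(tweety) → wooden(tweety)]; (8) [open(tweety) → bird(b)]. ⇒ new: wooden(tweety), bird(b).
[2] (1) [wooden(tweety) ∧ bird(b) ∧ penguin(tweety) → metal(tweety)]; (3) [bird(b) → hot(tweety)]. ⇒ new: metal(tweety), hot(tweety).
[3] (5) [metal(tweety) → green(b)]. ⇒ new: green(b).
green(b) appears in round 3, so it is derivable.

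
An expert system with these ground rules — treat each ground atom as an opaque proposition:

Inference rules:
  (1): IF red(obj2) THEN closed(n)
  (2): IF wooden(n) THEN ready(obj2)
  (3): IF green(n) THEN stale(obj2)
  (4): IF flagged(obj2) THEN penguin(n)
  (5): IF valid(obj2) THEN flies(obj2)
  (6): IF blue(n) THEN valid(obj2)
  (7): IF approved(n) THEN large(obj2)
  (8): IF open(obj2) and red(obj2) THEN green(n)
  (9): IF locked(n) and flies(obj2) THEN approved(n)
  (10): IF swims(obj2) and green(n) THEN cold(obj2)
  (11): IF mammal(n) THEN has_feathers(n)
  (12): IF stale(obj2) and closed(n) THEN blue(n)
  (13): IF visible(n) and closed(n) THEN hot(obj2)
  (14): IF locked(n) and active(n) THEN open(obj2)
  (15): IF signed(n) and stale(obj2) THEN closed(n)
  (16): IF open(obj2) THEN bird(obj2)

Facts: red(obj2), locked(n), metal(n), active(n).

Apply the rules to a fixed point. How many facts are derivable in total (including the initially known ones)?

14

[1] (1) [IF red(obj2) THEN closed(n)]; (14) [IF locked(n) and active(n) THEN open(obj2)]. ⇒ new: closed(n), open(obj2).
[2] (8) [IF open(obj2) and red(obj2) THEN green(n)]; (16) [IF open(obj2) THEN bird(obj2)]. ⇒ new: green(n), bird(obj2).
[3] (3) [IF green(n) THEN stale(obj2)]. ⇒ new: stale(obj2).
[4] (12) [IF stale(obj2) and closed(n) THEN blue(n)]. ⇒ new: blue(n).
[5] (6) [IF blue(n) THEN valid(obj2)]. ⇒ new: valid(obj2).
[6] (5) [IF valid(obj2) THEN flies(obj2)]. ⇒ new: flies(obj2).
[7] (9) [IF locked(n) and flies(obj2) THEN approved(n)]. ⇒ new: approved(n).
[8] (7) [IF approved(n) THEN large(obj2)]. ⇒ new: large(obj2).
Closure: {active(n), approved(n), bird(obj2), blue(n), closed(n), flies(obj2), green(n), large(obj2), locked(n), metal(n), open(obj2), red(obj2), stale(obj2), valid(obj2)} — 14 facts.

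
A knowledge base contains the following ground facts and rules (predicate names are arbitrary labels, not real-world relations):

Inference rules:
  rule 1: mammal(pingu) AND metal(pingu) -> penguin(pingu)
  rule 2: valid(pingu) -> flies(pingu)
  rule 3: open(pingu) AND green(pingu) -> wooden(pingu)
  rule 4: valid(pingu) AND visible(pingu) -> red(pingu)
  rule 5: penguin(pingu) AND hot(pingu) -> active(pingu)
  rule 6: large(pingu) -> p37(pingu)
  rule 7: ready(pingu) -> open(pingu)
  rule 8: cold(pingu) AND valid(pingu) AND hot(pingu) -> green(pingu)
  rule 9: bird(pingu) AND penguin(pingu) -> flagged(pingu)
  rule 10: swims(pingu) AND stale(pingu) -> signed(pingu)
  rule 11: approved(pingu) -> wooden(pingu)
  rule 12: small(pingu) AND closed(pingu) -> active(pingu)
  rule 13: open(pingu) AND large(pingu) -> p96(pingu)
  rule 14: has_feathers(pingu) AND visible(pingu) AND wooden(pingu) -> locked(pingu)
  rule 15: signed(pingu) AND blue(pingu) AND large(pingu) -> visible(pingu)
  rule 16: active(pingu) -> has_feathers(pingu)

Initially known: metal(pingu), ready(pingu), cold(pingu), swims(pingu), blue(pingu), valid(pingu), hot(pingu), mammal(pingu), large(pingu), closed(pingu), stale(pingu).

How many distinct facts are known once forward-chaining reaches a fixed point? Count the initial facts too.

Round 1 fires rule 1, rule 2, rule 6, rule 7, rule 8, rule 10, giving penguin(pingu), flies(pingu), p37(pingu), open(pingu), green(pingu), signed(pingu).
Round 2 fires rule 3, rule 5, rule 13, rule 15, giving wooden(pingu), active(pingu), p96(pingu), visible(pingu).
Round 3 fires rule 4, rule 16, giving red(pingu), has_feathers(pingu).
Round 4 fires rule 14, giving locked(pingu).
Closure: {active(pingu), blue(pingu), closed(pingu), cold(pingu), flies(pingu), green(pingu), has_feathers(pingu), hot(pingu), large(pingu), locked(pingu), mammal(pingu), metal(pingu), open(pingu), p37(pingu), p96(pingu), penguin(pingu), ready(pingu), red(pingu), signed(pingu), stale(pingu), swims(pingu), valid(pingu), visible(pingu), wooden(pingu)} — 24 facts.

24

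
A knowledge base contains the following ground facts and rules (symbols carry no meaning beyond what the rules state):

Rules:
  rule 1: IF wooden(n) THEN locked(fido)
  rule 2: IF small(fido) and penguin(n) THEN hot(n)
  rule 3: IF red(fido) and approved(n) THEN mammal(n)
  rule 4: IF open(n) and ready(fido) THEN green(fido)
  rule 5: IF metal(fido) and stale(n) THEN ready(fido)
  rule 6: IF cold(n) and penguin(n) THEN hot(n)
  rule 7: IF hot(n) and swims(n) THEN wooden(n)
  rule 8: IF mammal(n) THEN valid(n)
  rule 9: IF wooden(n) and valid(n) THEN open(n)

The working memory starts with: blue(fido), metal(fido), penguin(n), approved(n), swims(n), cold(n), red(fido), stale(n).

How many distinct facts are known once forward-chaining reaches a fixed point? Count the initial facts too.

16

[1] rule 3 [IF red(fido) and approved(n) THEN mammal(n)]; rule 5 [IF metal(fido) and stale(n) THEN ready(fido)]; rule 6 [IF cold(n) and penguin(n) THEN hot(n)]. ⇒ new: mammal(n), ready(fido), hot(n).
[2] rule 7 [IF hot(n) and swims(n) THEN wooden(n)]; rule 8 [IF mammal(n) THEN valid(n)]. ⇒ new: wooden(n), valid(n).
[3] rule 1 [IF wooden(n) THEN locked(fido)]; rule 9 [IF wooden(n) and valid(n) THEN open(n)]. ⇒ new: locked(fido), open(n).
[4] rule 4 [IF open(n) and ready(fido) THEN green(fido)]. ⇒ new: green(fido).
Closure: {approved(n), blue(fido), cold(n), green(fido), hot(n), locked(fido), mammal(n), metal(fido), open(n), penguin(n), ready(fido), red(fido), stale(n), swims(n), valid(n), wooden(n)} — 16 facts.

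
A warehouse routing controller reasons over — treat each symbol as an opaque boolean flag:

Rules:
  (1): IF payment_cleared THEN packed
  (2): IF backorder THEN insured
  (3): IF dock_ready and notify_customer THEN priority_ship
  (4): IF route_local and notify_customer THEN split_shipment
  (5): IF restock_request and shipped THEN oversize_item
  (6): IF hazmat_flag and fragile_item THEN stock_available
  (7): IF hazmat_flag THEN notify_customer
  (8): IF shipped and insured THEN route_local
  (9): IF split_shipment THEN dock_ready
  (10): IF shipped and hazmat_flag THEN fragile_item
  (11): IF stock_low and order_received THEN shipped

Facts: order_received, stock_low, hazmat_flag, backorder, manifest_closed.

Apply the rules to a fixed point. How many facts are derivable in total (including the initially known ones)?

14

Round 1 — (2), (7), (11), derive insured, notify_customer, shipped.
Round 2 — (8), (10), derive route_local, fragile_item.
Round 3 — (4), (6), derive split_shipment, stock_available.
Round 4 — (9), derive dock_ready.
Round 5 — (3), derive priority_ship.
Closure: {backorder, dock_ready, fragile_item, hazmat_flag, insured, manifest_closed, notify_customer, order_received, priority_ship, route_local, shipped, split_shipment, stock_available, stock_low} — 14 facts.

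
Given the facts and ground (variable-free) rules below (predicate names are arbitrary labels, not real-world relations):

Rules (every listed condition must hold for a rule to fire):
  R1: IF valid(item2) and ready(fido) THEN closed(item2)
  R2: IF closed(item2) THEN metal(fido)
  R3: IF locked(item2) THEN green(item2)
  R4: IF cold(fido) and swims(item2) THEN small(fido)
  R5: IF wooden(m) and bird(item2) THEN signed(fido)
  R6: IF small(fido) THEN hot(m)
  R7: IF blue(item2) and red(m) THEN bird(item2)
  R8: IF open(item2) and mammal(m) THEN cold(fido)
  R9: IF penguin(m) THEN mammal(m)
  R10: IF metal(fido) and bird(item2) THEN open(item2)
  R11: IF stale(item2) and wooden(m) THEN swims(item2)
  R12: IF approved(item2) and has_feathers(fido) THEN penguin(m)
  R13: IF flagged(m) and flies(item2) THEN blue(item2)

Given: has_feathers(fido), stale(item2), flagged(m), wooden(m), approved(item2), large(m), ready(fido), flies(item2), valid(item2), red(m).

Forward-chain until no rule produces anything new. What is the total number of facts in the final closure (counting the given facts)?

Round 1 — R1, R11, R12, R13, derive closed(item2), swims(item2), penguin(m), blue(item2).
Round 2 — R2, R7, R9, derive metal(fido), bird(item2), mammal(m).
Round 3 — R5, R10, derive signed(fido), open(item2).
Round 4 — R8, derive cold(fido).
Round 5 — R4, derive small(fido).
Round 6 — R6, derive hot(m).
Closure: {approved(item2), bird(item2), blue(item2), closed(item2), cold(fido), flagged(m), flies(item2), has_feathers(fido), hot(m), large(m), mammal(m), metal(fido), open(item2), penguin(m), ready(fido), red(m), signed(fido), small(fido), stale(item2), swims(item2), valid(item2), wooden(m)} — 22 facts.

22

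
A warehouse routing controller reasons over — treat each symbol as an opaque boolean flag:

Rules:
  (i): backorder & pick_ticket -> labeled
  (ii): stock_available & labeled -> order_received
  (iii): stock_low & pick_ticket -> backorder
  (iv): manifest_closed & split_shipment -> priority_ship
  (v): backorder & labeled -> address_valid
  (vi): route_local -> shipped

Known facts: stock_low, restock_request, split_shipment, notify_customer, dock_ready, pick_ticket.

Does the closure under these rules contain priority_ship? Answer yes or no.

Round 1: (iii) [stock_low & pick_ticket -> backorder]. Adds backorder.
Round 2: (i) [backorder & pick_ticket -> labeled]. Adds labeled.
Round 3: (v) [backorder & labeled -> address_valid]. Adds address_valid.
Fixed point reached. priority_ship is concluded only by (iv); (iv) needs manifest_closed (never derived).

no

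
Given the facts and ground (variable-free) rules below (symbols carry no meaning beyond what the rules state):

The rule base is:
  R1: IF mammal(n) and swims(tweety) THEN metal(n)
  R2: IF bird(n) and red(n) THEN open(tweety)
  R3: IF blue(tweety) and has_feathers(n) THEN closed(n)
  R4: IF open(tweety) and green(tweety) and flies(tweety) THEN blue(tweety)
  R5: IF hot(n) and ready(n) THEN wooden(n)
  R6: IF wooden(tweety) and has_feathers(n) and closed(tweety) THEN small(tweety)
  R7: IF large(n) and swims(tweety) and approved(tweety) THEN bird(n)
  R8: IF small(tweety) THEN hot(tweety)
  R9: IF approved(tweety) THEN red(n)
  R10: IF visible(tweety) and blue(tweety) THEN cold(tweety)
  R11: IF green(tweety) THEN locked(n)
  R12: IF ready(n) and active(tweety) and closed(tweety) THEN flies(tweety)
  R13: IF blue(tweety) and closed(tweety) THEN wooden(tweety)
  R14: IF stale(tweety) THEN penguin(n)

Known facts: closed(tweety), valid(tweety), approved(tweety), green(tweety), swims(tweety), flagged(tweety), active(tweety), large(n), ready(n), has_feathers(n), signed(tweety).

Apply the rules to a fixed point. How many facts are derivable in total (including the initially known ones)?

21

Round 1: R7 [IF large(n) and swims(tweety) and approved(tweety) THEN bird(n)]; R9 [IF approved(tweety) THEN red(n)]; R11 [IF green(tweety) THEN locked(n)]; R12 [IF ready(n) and active(tweety) and closed(tweety) THEN flies(tweety)]. New: bird(n), red(n), locked(n), flies(tweety).
Round 2: R2 [IF bird(n) and red(n) THEN open(tweety)]. New: open(tweety).
Round 3: R4 [IF open(tweety) and green(tweety) and flies(tweety) THEN blue(tweety)]. New: blue(tweety).
Round 4: R3 [IF blue(tweety) and has_feathers(n) THEN closed(n)]; R13 [IF blue(tweety) and closed(tweety) THEN wooden(tweety)]. New: closed(n), wooden(tweety).
Round 5: R6 [IF wooden(tweety) and has_feathers(n) and closed(tweety) THEN small(tweety)]. New: small(tweety).
Round 6: R8 [IF small(tweety) THEN hot(tweety)]. New: hot(tweety).
Closure: {active(tweety), approved(tweety), bird(n), blue(tweety), closed(n), closed(tweety), flagged(tweety), flies(tweety), green(tweety), has_feathers(n), hot(tweety), large(n), locked(n), open(tweety), ready(n), red(n), signed(tweety), small(tweety), swims(tweety), valid(tweety), wooden(tweety)} — 21 facts.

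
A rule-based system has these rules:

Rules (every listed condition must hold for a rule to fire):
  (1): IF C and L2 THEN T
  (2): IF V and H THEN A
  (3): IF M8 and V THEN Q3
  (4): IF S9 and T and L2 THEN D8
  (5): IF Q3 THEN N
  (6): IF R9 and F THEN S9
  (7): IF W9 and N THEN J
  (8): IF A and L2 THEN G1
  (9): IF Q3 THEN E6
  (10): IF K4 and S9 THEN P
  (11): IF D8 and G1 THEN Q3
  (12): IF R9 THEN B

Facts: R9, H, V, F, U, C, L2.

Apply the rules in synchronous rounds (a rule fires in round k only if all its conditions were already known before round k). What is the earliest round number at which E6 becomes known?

Round 1: (1) [IF C and L2 THEN T]; (2) [IF V and H THEN A]; (6) [IF R9 and F THEN S9]; (12) [IF R9 THEN B]. New: T, A, S9, B.
Round 2: (4) [IF S9 and T and L2 THEN D8]; (8) [IF A and L2 THEN G1]. New: D8, G1.
Round 3: (11) [IF D8 and G1 THEN Q3]. New: Q3.
Round 4: (5) [IF Q3 THEN N]; (9) [IF Q3 THEN E6]. New: N, E6.
E6 first appears in round 4.

4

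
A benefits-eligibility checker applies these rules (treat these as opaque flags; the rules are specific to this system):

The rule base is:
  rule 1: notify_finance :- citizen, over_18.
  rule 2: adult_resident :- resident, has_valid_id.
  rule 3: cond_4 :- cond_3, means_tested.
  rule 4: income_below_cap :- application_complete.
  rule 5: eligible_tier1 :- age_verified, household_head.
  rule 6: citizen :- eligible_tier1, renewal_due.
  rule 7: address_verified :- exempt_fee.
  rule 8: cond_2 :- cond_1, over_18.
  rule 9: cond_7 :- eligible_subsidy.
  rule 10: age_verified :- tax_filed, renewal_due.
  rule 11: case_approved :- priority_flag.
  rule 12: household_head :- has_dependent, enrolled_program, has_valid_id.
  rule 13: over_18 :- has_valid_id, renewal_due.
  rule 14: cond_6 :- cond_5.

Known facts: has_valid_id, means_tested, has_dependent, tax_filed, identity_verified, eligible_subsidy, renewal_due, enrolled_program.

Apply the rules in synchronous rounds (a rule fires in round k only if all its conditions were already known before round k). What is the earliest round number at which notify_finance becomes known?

4

Round 1: rule 9 [cond_7 :- eligible_subsidy.]; rule 10 [age_verified :- tax_filed, renewal_due.]; rule 12 [household_head :- has_dependent, enrolled_program, has_valid_id.]; rule 13 [over_18 :- has_valid_id, renewal_due.]. Adds cond_7, age_verified, household_head, over_18.
Round 2: rule 5 [eligible_tier1 :- age_verified, household_head.]. Adds eligible_tier1.
Round 3: rule 6 [citizen :- eligible_tier1, renewal_due.]. Adds citizen.
Round 4: rule 1 [notify_finance :- citizen, over_18.]. Adds notify_finance.
notify_finance first appears in round 4.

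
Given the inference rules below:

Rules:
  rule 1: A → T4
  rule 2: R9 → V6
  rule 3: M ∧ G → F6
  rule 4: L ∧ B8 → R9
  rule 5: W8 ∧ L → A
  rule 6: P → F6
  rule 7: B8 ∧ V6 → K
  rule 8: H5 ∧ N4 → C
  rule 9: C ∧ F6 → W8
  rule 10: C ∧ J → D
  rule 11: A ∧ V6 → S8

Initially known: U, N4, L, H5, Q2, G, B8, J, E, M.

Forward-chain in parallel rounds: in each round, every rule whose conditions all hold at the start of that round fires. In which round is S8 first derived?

Round 1 fires rule 3, rule 4, rule 8, giving F6, R9, C.
Round 2 fires rule 2, rule 9, rule 10, giving V6, W8, D.
Round 3 fires rule 5, rule 7, giving A, K.
Round 4 fires rule 1, rule 11, giving T4, S8.
S8 first appears in round 4.

4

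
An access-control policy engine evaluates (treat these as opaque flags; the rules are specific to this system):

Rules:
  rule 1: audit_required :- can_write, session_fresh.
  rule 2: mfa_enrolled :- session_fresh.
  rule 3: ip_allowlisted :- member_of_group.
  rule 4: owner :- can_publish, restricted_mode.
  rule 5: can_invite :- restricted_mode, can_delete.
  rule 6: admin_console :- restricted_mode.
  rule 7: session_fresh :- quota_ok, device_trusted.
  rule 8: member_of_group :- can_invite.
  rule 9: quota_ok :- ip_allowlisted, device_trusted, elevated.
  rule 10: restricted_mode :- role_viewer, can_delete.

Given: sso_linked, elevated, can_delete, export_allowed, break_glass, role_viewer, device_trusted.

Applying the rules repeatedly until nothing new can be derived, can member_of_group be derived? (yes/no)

[1] rule 10 [restricted_mode :- role_viewer, can_delete.]. ⇒ new: restricted_mode.
[2] rule 5 [can_invite :- restricted_mode, can_delete.]; rule 6 [admin_console :- restricted_mode.]. ⇒ new: can_invite, admin_console.
[3] rule 8 [member_of_group :- can_invite.]. ⇒ new: member_of_group.
[4] rule 3 [ip_allowlisted :- member_of_group.]. ⇒ new: ip_allowlisted.
[5] rule 9 [quota_ok :- ip_allowlisted, device_trusted, elevated.]. ⇒ new: quota_ok.
[6] rule 7 [session_fresh :- quota_ok, device_trusted.]. ⇒ new: session_fresh.
[7] rule 2 [mfa_enrolled :- session_fresh.]. ⇒ new: mfa_enrolled.
member_of_group appears in round 3, so it is derivable.

yes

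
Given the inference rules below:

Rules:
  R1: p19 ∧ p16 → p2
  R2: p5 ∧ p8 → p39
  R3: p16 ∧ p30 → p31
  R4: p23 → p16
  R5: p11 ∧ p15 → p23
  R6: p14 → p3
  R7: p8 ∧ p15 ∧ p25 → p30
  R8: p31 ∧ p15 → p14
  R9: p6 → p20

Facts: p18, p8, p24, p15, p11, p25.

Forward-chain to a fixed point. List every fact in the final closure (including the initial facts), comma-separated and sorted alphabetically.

Round 1 — R5, R7, derive p23, p30.
Round 2 — R4, derive p16.
Round 3 — R3, derive p31.
Round 4 — R8, derive p14.
Round 5 — R6, derive p3.

p11, p14, p15, p16, p18, p23, p24, p25, p3, p30, p31, p8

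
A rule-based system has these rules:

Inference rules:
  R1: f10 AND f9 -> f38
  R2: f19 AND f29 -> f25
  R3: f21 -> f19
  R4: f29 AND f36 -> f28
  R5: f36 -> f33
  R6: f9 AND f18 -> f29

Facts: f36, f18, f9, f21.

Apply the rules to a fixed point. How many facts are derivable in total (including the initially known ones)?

9

Round 1 fires R3, R5, R6, giving f19, f33, f29.
Round 2 fires R2, R4, giving f25, f28.
Closure: {f18, f19, f21, f25, f28, f29, f33, f36, f9} — 9 facts.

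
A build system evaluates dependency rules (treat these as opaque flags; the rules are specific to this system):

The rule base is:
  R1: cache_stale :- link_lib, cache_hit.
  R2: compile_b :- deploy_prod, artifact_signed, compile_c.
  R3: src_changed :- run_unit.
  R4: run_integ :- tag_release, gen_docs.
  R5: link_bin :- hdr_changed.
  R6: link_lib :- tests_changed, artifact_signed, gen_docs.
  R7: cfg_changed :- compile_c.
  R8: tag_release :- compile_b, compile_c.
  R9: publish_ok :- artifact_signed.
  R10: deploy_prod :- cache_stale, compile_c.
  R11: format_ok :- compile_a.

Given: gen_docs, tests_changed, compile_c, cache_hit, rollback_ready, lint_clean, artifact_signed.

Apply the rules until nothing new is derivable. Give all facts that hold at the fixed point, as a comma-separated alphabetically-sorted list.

artifact_signed, cache_hit, cache_stale, cfg_changed, compile_b, compile_c, deploy_prod, gen_docs, link_lib, lint_clean, publish_ok, rollback_ready, run_integ, tag_release, tests_changed

[1] R6 [link_lib :- tests_changed, artifact_signed, gen_docs.]; R7 [cfg_changed :- compile_c.]; R9 [publish_ok :- artifact_signed.]. ⇒ new: link_lib, cfg_changed, publish_ok.
[2] R1 [cache_stale :- link_lib, cache_hit.]. ⇒ new: cache_stale.
[3] R10 [deploy_prod :- cache_stale, compile_c.]. ⇒ new: deploy_prod.
[4] R2 [compile_b :- deploy_prod, artifact_signed, compile_c.]. ⇒ new: compile_b.
[5] R8 [tag_release :- compile_b, compile_c.]. ⇒ new: tag_release.
[6] R4 [run_integ :- tag_release, gen_docs.]. ⇒ new: run_integ.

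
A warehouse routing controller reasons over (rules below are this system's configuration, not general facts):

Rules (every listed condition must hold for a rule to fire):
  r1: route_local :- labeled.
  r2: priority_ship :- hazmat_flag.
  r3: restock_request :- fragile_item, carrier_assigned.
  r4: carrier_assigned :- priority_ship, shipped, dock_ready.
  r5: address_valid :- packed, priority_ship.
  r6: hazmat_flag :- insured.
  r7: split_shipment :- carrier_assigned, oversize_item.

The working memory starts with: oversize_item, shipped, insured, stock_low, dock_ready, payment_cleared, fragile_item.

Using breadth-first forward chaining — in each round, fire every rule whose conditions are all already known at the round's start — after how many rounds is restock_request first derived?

4

Round 1 fires r6, giving hazmat_flag.
Round 2 fires r2, giving priority_ship.
Round 3 fires r4, giving carrier_assigned.
Round 4 fires r3, r7, giving restock_request, split_shipment.
restock_request first appears in round 4.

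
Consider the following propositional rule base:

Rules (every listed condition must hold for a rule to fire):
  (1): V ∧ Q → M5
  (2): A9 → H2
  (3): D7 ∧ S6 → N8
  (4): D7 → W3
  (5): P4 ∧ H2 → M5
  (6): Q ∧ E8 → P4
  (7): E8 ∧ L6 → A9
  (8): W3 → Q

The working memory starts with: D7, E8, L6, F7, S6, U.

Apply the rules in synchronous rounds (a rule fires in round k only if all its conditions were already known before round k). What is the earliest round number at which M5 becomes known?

4

Round 1: (3) [D7 ∧ S6 → N8]; (4) [D7 → W3]; (7) [E8 ∧ L6 → A9]. Adds N8, W3, A9.
Round 2: (2) [A9 → H2]; (8) [W3 → Q]. Adds H2, Q.
Round 3: (6) [Q ∧ E8 → P4]. Adds P4.
Round 4: (5) [P4 ∧ H2 → M5]. Adds M5.
M5 first appears in round 4.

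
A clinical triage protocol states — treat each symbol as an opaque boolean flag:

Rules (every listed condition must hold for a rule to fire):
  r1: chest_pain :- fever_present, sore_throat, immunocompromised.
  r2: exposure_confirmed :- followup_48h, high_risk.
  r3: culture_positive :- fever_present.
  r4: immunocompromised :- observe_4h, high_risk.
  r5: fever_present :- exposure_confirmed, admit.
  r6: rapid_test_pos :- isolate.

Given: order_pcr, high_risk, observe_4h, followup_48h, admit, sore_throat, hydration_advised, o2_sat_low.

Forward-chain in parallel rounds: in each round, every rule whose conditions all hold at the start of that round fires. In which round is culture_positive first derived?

3

[1] r2 [exposure_confirmed :- followup_48h, high_risk.]; r4 [immunocompromised :- observe_4h, high_risk.]. ⇒ new: exposure_confirmed, immunocompromised.
[2] r5 [fever_present :- exposure_confirmed, admit.]. ⇒ new: fever_present.
[3] r1 [chest_pain :- fever_present, sore_throat, immunocompromised.]; r3 [culture_positive :- fever_present.]. ⇒ new: chest_pain, culture_positive.
culture_positive first appears in round 3.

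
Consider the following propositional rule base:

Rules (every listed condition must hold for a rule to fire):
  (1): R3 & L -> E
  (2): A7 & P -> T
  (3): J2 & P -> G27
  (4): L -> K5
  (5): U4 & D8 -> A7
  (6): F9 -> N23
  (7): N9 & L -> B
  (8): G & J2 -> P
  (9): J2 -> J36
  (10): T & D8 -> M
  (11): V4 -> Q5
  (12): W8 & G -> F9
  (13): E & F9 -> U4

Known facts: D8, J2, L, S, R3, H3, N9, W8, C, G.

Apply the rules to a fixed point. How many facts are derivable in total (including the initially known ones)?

[1] (1) [R3 & L -> E]; (4) [L -> K5]; (7) [N9 & L -> B]; (8) [G & J2 -> P]; (9) [J2 -> J36]; (12) [W8 & G -> F9]. ⇒ new: E, K5, B, P, J36, F9.
[2] (3) [J2 & P -> G27]; (6) [F9 -> N23]; (13) [E & F9 -> U4]. ⇒ new: G27, N23, U4.
[3] (5) [U4 & D8 -> A7]. ⇒ new: A7.
[4] (2) [A7 & P -> T]. ⇒ new: T.
[5] (10) [T & D8 -> M]. ⇒ new: M.
Closure: {A7, B, C, D8, E, F9, G, G27, H3, J2, J36, K5, L, M, N23, N9, P, R3, S, T, U4, W8} — 22 facts.

22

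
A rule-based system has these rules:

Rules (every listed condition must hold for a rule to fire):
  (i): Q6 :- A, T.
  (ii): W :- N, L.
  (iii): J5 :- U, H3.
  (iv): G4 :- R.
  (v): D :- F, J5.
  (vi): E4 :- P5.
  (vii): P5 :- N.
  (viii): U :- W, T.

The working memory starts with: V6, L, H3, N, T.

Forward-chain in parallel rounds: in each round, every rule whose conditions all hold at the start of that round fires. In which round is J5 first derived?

Round 1 — (ii), (vii), derive W, P5.
Round 2 — (vi), (viii), derive E4, U.
Round 3 — (iii), derive J5.
J5 first appears in round 3.

3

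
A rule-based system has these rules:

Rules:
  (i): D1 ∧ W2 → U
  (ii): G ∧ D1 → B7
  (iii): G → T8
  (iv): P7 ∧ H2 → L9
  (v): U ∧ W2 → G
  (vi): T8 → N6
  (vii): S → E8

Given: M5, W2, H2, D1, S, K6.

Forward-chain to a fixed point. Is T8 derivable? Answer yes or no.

[1] (i) [D1 ∧ W2 → U]; (vii) [S → E8]. ⇒ new: U, E8.
[2] (v) [U ∧ W2 → G]. ⇒ new: G.
[3] (ii) [G ∧ D1 → B7]; (iii) [G → T8]. ⇒ new: B7, T8.
[4] (vi) [T8 → N6]. ⇒ new: N6.
T8 appears in round 3, so it is derivable.

yes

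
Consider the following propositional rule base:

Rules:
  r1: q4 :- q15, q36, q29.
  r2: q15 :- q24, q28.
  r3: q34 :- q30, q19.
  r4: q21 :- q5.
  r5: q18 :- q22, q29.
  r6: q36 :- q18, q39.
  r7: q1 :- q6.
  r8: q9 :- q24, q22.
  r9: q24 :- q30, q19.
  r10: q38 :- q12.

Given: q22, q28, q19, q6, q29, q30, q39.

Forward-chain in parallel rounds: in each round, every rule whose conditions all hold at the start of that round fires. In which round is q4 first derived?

Round 1 fires r3, r5, r7, r9, giving q34, q18, q1, q24.
Round 2 fires r2, r6, r8, giving q15, q36, q9.
Round 3 fires r1, giving q4.
q4 first appears in round 3.

3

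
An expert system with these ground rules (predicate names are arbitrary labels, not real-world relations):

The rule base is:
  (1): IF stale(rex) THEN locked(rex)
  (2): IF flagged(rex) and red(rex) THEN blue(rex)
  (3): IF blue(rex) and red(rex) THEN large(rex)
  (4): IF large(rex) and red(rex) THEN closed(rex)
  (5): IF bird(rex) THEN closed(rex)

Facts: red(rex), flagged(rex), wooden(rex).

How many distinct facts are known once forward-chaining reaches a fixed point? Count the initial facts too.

6

Round 1: (2) [IF flagged(rex) and red(rex) THEN blue(rex)]. Adds blue(rex).
Round 2: (3) [IF blue(rex) and red(rex) THEN large(rex)]. Adds large(rex).
Round 3: (4) [IF large(rex) and red(rex) THEN closed(rex)]. Adds closed(rex).
Closure: {blue(rex), closed(rex), flagged(rex), large(rex), red(rex), wooden(rex)} — 6 facts.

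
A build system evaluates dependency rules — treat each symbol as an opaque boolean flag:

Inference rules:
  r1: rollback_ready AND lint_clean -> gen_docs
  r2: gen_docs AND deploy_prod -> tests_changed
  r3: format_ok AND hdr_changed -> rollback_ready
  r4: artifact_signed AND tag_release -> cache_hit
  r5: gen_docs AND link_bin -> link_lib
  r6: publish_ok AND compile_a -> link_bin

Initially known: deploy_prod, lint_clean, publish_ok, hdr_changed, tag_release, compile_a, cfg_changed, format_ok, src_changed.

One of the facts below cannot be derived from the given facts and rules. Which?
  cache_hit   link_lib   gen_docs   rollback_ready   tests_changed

[1] r3 [format_ok AND hdr_changed -> rollback_ready]; r6 [publish_ok AND compile_a -> link_bin]. ⇒ new: rollback_ready, link_bin.
[2] r1 [rollback_ready AND lint_clean -> gen_docs]. ⇒ new: gen_docs.
[3] r2 [gen_docs AND deploy_prod -> tests_changed]; r5 [gen_docs AND link_bin -> link_lib]. ⇒ new: tests_changed, link_lib.
Derived: link_lib (round 3), tests_changed (round 3), rollback_ready (round 1), gen_docs (round 2). cache_hit never appears in any round.

cache_hit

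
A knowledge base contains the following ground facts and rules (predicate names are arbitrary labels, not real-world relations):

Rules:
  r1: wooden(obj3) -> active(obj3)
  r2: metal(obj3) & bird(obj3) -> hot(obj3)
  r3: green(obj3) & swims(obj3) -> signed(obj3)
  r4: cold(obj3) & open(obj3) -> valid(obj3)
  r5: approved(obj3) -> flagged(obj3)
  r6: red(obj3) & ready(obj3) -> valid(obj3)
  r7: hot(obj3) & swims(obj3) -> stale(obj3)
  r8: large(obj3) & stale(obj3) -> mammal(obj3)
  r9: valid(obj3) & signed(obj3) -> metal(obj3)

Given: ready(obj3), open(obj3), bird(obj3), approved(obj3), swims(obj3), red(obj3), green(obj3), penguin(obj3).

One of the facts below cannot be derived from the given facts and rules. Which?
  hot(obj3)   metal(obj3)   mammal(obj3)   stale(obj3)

mammal(obj3)

Round 1 — r3, r5, r6, derive signed(obj3), flagged(obj3), valid(obj3).
Round 2 — r9, derive metal(obj3).
Round 3 — r2, derive hot(obj3).
Round 4 — r7, derive stale(obj3).
Derived: stale(obj3) (round 4), hot(obj3) (round 3), metal(obj3) (round 2). mammal(obj3) never appears in any round.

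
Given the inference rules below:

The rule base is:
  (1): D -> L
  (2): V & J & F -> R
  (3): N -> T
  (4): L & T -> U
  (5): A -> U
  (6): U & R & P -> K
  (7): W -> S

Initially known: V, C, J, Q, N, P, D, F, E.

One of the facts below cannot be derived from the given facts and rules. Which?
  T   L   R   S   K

S

Round 1 — (1), (2), (3), derive L, R, T.
Round 2 — (4), derive U.
Round 3 — (6), derive K.
Derived: R (round 1), K (round 3), T (round 1), L (round 1). S never appears in any round.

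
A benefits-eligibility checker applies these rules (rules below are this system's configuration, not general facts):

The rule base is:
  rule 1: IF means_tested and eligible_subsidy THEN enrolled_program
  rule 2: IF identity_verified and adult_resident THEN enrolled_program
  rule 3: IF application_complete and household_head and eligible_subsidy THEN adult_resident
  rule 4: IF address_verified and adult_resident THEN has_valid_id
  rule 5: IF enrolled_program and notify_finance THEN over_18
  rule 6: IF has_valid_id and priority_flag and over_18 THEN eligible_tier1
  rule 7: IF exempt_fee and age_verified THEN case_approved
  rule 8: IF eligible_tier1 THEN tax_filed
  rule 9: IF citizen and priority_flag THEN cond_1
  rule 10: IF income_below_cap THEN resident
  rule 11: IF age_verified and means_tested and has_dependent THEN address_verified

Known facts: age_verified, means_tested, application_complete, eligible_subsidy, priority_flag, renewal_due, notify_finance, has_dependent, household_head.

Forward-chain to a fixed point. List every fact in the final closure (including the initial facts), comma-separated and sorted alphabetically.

address_verified, adult_resident, age_verified, application_complete, eligible_subsidy, eligible_tier1, enrolled_program, has_dependent, has_valid_id, household_head, means_tested, notify_finance, over_18, priority_flag, renewal_due, tax_filed

Round 1: rule 1 [IF means_tested and eligible_subsidy THEN enrolled_program]; rule 3 [IF application_complete and household_head and eligible_subsidy THEN adult_resident]; rule 11 [IF age_verified and means_tested and has_dependent THEN address_verified]. New: enrolled_program, adult_resident, address_verified.
Round 2: rule 4 [IF address_verified and adult_resident THEN has_valid_id]; rule 5 [IF enrolled_program and notify_finance THEN over_18]. New: has_valid_id, over_18.
Round 3: rule 6 [IF has_valid_id and priority_flag and over_18 THEN eligible_tier1]. New: eligible_tier1.
Round 4: rule 8 [IF eligible_tier1 THEN tax_filed]. New: tax_filed.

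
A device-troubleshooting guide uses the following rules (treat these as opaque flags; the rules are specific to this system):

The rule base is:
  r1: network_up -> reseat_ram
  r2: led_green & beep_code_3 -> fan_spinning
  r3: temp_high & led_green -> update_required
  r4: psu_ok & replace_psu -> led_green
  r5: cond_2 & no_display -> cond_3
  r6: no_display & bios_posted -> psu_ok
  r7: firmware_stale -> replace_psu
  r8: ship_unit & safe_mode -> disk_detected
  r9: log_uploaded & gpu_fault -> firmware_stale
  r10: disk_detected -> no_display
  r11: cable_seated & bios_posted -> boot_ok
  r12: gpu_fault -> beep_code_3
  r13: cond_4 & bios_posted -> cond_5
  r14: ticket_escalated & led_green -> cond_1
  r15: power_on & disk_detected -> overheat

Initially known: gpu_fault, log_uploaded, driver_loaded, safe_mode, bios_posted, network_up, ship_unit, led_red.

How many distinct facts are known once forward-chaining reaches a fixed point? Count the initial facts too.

17

Round 1 fires r1, r8, r9, r12, giving reseat_ram, disk_detected, firmware_stale, beep_code_3.
Round 2 fires r7, r10, giving replace_psu, no_display.
Round 3 fires r6, giving psu_ok.
Round 4 fires r4, giving led_green.
Round 5 fires r2, giving fan_spinning.
Closure: {beep_code_3, bios_posted, disk_detected, driver_loaded, fan_spinning, firmware_stale, gpu_fault, led_green, led_red, log_uploaded, network_up, no_display, psu_ok, replace_psu, reseat_ram, safe_mode, ship_unit} — 17 facts.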